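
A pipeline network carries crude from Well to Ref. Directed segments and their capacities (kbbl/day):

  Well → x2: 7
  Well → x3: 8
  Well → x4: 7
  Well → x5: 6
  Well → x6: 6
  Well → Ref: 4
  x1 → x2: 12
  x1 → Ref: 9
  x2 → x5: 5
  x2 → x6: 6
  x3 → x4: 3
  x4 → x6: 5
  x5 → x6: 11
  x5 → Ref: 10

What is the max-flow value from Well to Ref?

14

Augment Well→Ref: bottleneck 4, flow now 4.
Augment Well→x5→Ref: bottleneck 6, flow now 10.
Augment Well→x2→x5→Ref: bottleneck 4, flow now 14.
No augmenting path remains; maximum flow = 14.
In the residual graph, reachable from Well: {Well, x2, x3, x4, x5, x6}.
Min-cut edges: Well→Ref (4), x5→Ref (10); capacity 4 + 10 = 14.
This cut is saturated, so no flow can exceed 14.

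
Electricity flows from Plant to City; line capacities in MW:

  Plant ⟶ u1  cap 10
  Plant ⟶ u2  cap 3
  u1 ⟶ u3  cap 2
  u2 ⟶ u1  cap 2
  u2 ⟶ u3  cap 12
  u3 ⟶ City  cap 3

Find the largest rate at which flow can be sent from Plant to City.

3

Augment Plant→u1→u3→City: bottleneck 2, flow now 2.
Augment Plant→u2→u3→City: bottleneck 1, flow now 3.
No augmenting path remains; maximum flow = 3.
In the residual graph, reachable from Plant: {Plant, u1, u2, u3}.
Min-cut edges: u3→City (3); capacity 3 = 3.
This cut is saturated, so no flow can exceed 3.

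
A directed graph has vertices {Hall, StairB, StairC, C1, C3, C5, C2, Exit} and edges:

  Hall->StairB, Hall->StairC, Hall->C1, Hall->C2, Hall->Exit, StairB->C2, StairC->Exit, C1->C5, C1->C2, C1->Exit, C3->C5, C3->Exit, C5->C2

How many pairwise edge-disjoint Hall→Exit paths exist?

3

Assign every edge capacity 1; by Menger, the answer equals the max flow.
Path Hall→Exit (+1); total 1.
Path Hall→StairC→Exit (+1); total 2.
Path Hall→C1→Exit (+1); total 3.
No residual Hall→Exit path; max flow = 3.
Certifying cut of size 3: {Hall→C1, Hall→Exit, Hall→StairC}.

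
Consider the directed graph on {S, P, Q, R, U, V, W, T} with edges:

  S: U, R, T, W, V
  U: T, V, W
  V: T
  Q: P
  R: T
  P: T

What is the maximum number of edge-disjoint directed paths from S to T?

4

Assign every edge capacity 1; by Menger, the answer equals the max flow.
Path S→T (+1); total 1.
Path S→R→T (+1); total 2.
Path S→U→T (+1); total 3.
Path S→V→T (+1); total 4.
No residual S→T path; max flow = 4.
Certifying cut of size 4: {S→R, S→T, S→U, S→V}.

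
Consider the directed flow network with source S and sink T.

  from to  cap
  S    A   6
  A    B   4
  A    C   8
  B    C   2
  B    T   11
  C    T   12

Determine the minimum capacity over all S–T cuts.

Augment S→A→B→T: bottleneck 4, flow now 4.
Augment S→A→C→T: bottleneck 2, flow now 6.
No augmenting path remains; maximum flow = 6.
By max-flow min-cut, the minimum cut capacity equals the max flow.
In the residual graph, reachable from S: {S}.
Min-cut edges: S→A (6); capacity 6 = 6.

6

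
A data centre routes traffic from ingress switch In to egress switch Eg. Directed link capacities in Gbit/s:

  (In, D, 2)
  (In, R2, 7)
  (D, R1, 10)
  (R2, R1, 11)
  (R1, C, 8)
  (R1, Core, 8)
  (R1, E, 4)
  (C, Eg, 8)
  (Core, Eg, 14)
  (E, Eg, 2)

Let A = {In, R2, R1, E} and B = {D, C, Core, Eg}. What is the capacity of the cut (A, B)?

Edges leaving {In, R2, R1, E}: In→D (2), R1→C (8), R1→Core (8), E→Eg (2).
Cut capacity = 2 + 8 + 8 + 2 = 20.

20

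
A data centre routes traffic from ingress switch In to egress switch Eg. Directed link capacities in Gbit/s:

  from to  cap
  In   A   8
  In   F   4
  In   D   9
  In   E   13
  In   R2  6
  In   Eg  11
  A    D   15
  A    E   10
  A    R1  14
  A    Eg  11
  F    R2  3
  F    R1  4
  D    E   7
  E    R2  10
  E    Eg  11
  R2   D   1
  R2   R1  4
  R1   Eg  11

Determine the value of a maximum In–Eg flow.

38

Augment In→Eg: bottleneck 11, flow now 11.
Augment In→A→Eg: bottleneck 8, flow now 19.
Augment In→E→Eg: bottleneck 11, flow now 30.
Augment In→F→R1→Eg: bottleneck 4, flow now 34.
Augment In→R2→R1→Eg: bottleneck 4, flow now 38.
No augmenting path remains; maximum flow = 38.
In the residual graph, reachable from In: {In, D, E, R2}.
Min-cut edges: In→A (8), In→F (4), In→Eg (11), E→Eg (11), R2→R1 (4); capacity 8 + 4 + 11 + 11 + 4 = 38.
This cut is saturated, so no flow can exceed 38.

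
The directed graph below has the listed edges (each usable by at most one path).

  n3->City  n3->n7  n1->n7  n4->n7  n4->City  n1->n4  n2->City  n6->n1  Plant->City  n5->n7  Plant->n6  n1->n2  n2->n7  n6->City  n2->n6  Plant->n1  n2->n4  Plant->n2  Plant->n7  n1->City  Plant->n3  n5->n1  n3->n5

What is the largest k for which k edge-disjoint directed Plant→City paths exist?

5

Assign every edge capacity 1; by Menger, the answer equals the max flow.
Path Plant→City (+1); total 1.
Path Plant→n1→City (+1); total 2.
Path Plant→n2→City (+1); total 3.
Path Plant→n3→City (+1); total 4.
Path Plant→n6→City (+1); total 5.
No residual Plant→City path; max flow = 5.
Certifying cut of size 5: {Plant→City, Plant→n1, Plant→n2, Plant→n3, Plant→n6}.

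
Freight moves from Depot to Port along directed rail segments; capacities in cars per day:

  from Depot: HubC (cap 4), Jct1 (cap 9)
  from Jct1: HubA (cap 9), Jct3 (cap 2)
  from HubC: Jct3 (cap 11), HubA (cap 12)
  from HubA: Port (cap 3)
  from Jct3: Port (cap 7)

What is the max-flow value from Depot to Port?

9

Augment Depot→Jct1→HubA→Port: bottleneck 3, flow now 3.
Augment Depot→Jct1→Jct3→Port: bottleneck 2, flow now 5.
Augment Depot→HubC→Jct3→Port: bottleneck 4, flow now 9.
No augmenting path remains; maximum flow = 9.
In the residual graph, reachable from Depot: {Depot, Jct1, HubA}.
Min-cut edges: Depot→HubC (4), Jct1→Jct3 (2), HubA→Port (3); capacity 4 + 2 + 3 = 9.
This cut is saturated, so no flow can exceed 9.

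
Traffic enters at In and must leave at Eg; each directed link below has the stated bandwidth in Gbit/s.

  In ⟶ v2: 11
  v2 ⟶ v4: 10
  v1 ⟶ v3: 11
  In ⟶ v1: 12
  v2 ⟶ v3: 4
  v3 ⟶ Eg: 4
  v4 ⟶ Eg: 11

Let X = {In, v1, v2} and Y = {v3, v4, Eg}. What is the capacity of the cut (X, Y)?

25

Edges leaving {In, v1, v2}: v1→v3 (11), v2→v3 (4), v2→v4 (10).
Cut capacity = 11 + 4 + 10 = 25.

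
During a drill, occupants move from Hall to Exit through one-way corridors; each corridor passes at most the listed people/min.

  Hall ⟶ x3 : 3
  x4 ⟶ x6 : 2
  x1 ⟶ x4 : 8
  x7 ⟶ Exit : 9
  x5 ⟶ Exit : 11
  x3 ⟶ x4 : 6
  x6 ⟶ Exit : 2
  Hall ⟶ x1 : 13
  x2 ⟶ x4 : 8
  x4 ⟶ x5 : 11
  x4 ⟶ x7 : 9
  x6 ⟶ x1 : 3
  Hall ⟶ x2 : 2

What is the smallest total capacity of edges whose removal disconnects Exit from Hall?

13

Augment Hall→x1→x4→x5→Exit: bottleneck 8, flow now 8.
Augment Hall→x2→x4→x5→Exit: bottleneck 2, flow now 10.
Augment Hall→x3→x4→x5→Exit: bottleneck 1, flow now 11.
Augment Hall→x3→x4→x6→Exit: bottleneck 2, flow now 13.
No augmenting path remains; maximum flow = 13.
By max-flow min-cut, the minimum cut capacity equals the max flow.
In the residual graph, reachable from Hall: {Hall, x1}.
Min-cut edges: Hall→x2 (2), Hall→x3 (3), x1→x4 (8); capacity 2 + 3 + 8 = 13.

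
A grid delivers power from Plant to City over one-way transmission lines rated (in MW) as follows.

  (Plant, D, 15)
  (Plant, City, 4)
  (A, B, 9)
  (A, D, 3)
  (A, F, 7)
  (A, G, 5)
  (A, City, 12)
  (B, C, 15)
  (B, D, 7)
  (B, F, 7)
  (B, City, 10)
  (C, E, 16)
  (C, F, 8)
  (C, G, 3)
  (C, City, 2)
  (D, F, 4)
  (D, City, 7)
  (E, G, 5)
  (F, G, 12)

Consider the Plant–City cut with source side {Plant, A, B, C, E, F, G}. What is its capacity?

Edges leaving {Plant, A, B, C, E, F, G}: Plant→D (15), Plant→City (4), A→D (3), A→City (12), B→D (7), B→City (10), C→City (2).
Cut capacity = 15 + 4 + 3 + 12 + 7 + 10 + 2 = 53.

53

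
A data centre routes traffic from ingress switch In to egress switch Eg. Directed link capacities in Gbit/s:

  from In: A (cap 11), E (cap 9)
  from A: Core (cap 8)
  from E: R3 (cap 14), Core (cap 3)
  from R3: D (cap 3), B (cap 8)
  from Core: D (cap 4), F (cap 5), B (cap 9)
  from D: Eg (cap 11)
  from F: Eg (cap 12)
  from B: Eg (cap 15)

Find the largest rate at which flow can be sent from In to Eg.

17

Augment In→A→Core→D→Eg: bottleneck 4, flow now 4.
Augment In→A→Core→F→Eg: bottleneck 4, flow now 8.
Augment In→E→R3→D→Eg: bottleneck 3, flow now 11.
Augment In→E→R3→B→Eg: bottleneck 6, flow now 17.
No augmenting path remains; maximum flow = 17.
In the residual graph, reachable from In: {In, A}.
Min-cut edges: In→E (9), A→Core (8); capacity 9 + 8 = 17.
This cut is saturated, so no flow can exceed 17.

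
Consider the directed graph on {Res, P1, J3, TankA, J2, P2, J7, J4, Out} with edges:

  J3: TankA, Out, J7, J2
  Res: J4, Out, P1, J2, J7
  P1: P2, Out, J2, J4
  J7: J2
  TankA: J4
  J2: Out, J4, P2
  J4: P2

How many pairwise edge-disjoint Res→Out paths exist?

3

Assign every edge capacity 1; by Menger, the answer equals the max flow.
Path Res→Out (+1); total 1.
Path Res→P1→Out (+1); total 2.
Path Res→J2→Out (+1); total 3.
No residual Res→Out path; max flow = 3.
Certifying cut of size 3: {J2→Out, Res→Out, Res→P1}.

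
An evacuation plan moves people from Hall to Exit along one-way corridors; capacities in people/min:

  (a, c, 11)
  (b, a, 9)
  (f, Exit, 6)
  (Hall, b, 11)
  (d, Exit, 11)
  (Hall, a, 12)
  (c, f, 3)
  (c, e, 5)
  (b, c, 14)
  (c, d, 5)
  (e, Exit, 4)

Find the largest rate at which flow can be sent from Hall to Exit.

Augment Hall→a→c→d→Exit: bottleneck 5, flow now 5.
Augment Hall→a→c→e→Exit: bottleneck 4, flow now 9.
Augment Hall→a→c→f→Exit: bottleneck 2, flow now 11.
Augment Hall→b→c→f→Exit: bottleneck 1, flow now 12.
No augmenting path remains; maximum flow = 12.
In the residual graph, reachable from Hall: {Hall, a, b, c, e}.
Min-cut edges: c→d (5), c→f (3), e→Exit (4); capacity 5 + 3 + 4 = 12.
This cut is saturated, so no flow can exceed 12.

12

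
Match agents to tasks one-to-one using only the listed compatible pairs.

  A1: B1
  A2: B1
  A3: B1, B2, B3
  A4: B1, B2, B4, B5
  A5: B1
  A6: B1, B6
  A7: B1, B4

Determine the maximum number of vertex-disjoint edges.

5

Unit-capacity flow: source→left, listed edges, right→sink; max matching = max flow.
Augmenting path A1→B1 (+1); matched 1.
Augmenting path A3→B2 (+1); matched 2.
Augmenting path A4→B4 (+1); matched 3.
Augmenting path A6→B6 (+1); matched 4.
Augmenting path A7→B4→A4→B5 (+1); matched 5.
No augmenting path remains; maximum matching = 5.
König certificate: {A3, A4, A6, A7, B1} is a vertex cover of size 5 (every listed pair touches it), so no matching can be larger.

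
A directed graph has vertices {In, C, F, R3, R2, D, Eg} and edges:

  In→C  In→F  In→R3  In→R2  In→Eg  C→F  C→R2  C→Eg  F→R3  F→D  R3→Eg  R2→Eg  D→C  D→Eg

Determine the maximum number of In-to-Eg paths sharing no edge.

5

Assign every edge capacity 1; by Menger, the answer equals the max flow.
Path In→Eg (+1); total 1.
Path In→C→Eg (+1); total 2.
Path In→R3→Eg (+1); total 3.
Path In→R2→Eg (+1); total 4.
Path In→F→D→Eg (+1); total 5.
No residual In→Eg path; max flow = 5.
Certifying cut of size 5: {In→C, In→Eg, In→F, In→R2, In→R3}.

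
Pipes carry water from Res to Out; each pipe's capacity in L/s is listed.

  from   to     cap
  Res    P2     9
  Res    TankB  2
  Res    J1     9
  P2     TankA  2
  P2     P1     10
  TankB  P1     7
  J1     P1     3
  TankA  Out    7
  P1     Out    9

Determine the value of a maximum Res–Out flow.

11

Augment Res→P2→TankA→Out: bottleneck 2, flow now 2.
Augment Res→P2→P1→Out: bottleneck 7, flow now 9.
Augment Res→TankB→P1→Out: bottleneck 2, flow now 11.
No augmenting path remains; maximum flow = 11.
In the residual graph, reachable from Res: {Res, P2, TankB, J1, P1}.
Min-cut edges: P2→TankA (2), P1→Out (9); capacity 2 + 9 = 11.
This cut is saturated, so no flow can exceed 11.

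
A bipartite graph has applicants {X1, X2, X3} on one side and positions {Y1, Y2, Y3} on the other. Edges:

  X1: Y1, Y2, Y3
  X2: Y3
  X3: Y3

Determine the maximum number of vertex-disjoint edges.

2

Unit-capacity flow: source→left, listed edges, right→sink; max matching = max flow.
Augmenting path X1→Y1 (+1); matched 1.
Augmenting path X2→Y3 (+1); matched 2.
No augmenting path remains; maximum matching = 2.
König certificate: {X1, Y3} is a vertex cover of size 2 (every listed pair touches it), so no matching can be larger.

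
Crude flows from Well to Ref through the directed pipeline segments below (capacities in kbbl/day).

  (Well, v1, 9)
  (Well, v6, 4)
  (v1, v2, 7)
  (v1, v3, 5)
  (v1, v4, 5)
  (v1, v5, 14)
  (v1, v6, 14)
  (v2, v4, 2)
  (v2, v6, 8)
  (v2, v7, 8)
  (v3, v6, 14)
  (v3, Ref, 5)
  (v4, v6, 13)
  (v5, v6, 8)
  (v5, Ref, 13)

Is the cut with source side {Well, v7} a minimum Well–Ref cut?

Given cut capacity: 9 + 4 = 13.
Augment Well→v1→v3→Ref: bottleneck 5, flow now 5.
Augment Well→v1→v5→Ref: bottleneck 4, flow now 9.
No augmenting path remains; maximum flow = 9.
In the residual graph, reachable from Well: {Well, v6}.
Min-cut edges: Well→v1 (9); capacity 9 = 9.
Cut capacity 13 exceeds the max flow 9, so it is not minimum.

No — its capacity is 13, but the minimum cut has capacity 9.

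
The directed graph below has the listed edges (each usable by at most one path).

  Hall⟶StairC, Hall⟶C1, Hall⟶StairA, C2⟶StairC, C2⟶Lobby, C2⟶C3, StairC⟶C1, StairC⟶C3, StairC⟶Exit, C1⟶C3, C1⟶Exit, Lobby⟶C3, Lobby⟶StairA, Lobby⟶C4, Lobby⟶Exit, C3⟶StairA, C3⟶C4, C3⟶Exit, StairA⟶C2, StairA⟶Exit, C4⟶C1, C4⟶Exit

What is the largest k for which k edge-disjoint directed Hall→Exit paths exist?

3

Assign every edge capacity 1; by Menger, the answer equals the max flow.
Path Hall→StairC→Exit (+1); total 1.
Path Hall→C1→Exit (+1); total 2.
Path Hall→StairA→Exit (+1); total 3.
No residual Hall→Exit path; max flow = 3.
Certifying cut of size 3: {Hall→C1, Hall→StairA, Hall→StairC}.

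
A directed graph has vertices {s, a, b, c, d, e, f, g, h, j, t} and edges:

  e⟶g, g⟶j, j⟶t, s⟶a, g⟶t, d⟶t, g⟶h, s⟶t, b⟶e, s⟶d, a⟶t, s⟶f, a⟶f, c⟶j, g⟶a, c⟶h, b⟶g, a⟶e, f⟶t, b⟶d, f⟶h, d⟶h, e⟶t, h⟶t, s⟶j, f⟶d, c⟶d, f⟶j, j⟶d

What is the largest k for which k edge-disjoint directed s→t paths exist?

Assign every edge capacity 1; by Menger, the answer equals the max flow.
Path s→t (+1); total 1.
Path s→a→t (+1); total 2.
Path s→d→t (+1); total 3.
Path s→f→t (+1); total 4.
Path s→j→t (+1); total 5.
No residual s→t path; max flow = 5.
Certifying cut of size 5: {s→a, s→d, s→f, s→j, s→t}.

5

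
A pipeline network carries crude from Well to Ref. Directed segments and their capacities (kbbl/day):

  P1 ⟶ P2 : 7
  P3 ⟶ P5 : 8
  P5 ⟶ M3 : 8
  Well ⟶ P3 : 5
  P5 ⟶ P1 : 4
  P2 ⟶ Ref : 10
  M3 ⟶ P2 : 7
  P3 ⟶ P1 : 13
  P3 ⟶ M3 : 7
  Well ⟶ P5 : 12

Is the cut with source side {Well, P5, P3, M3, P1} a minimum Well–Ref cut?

No — its capacity is 14, but the minimum cut has capacity 10.

Given cut capacity: 7 + 7 = 14.
Augment Well→P5→M3→P2→Ref: bottleneck 7, flow now 7.
Augment Well→P5→P1→P2→Ref: bottleneck 3, flow now 10.
No augmenting path remains; maximum flow = 10.
In the residual graph, reachable from Well: {Well, P5, P3, M3, P1, P2}.
Min-cut edges: P2→Ref (10); capacity 10 = 10.
Cut capacity 14 exceeds the max flow 10, so it is not minimum.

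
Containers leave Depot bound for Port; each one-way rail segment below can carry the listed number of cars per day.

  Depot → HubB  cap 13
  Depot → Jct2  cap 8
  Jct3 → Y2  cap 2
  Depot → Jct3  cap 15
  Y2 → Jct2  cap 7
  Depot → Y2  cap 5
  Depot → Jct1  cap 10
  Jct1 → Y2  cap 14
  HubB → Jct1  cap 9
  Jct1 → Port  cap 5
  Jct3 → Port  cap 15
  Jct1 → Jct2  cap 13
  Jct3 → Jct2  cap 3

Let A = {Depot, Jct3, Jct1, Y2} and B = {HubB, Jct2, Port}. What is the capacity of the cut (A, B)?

Edges leaving {Depot, Jct3, Jct1, Y2}: Depot→HubB (13), Depot→Jct2 (8), Jct3→Jct2 (3), Jct3→Port (15), Jct1→Jct2 (13), Jct1→Port (5), Y2→Jct2 (7).
Cut capacity = 13 + 8 + 3 + 15 + 13 + 5 + 7 = 64.

64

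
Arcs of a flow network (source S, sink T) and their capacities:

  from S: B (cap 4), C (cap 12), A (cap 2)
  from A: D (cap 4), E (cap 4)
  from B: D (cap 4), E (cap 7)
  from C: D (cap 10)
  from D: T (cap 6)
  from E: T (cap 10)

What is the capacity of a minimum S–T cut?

12

Augment S→A→D→T: bottleneck 2, flow now 2.
Augment S→B→D→T: bottleneck 4, flow now 6.
Augment S→C→D→A→E→T: bottleneck 2, flow now 8. (uses reverse residual edge)
Augment S→C→D→B→E→T: bottleneck 4, flow now 12. (uses reverse residual edge)
No augmenting path remains; maximum flow = 12.
By max-flow min-cut, the minimum cut capacity equals the max flow.
In the residual graph, reachable from S: {S, C, D}.
Min-cut edges: S→A (2), S→B (4), D→T (6); capacity 2 + 4 + 6 = 12.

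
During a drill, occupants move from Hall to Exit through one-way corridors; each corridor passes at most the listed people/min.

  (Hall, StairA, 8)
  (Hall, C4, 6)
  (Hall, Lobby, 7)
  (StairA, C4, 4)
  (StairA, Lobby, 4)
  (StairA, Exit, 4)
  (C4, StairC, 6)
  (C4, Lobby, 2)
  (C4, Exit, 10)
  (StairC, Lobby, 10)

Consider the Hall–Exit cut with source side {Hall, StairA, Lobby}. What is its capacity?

Edges leaving {Hall, StairA, Lobby}: Hall→C4 (6), StairA→C4 (4), StairA→Exit (4).
Cut capacity = 6 + 4 + 4 = 14.

14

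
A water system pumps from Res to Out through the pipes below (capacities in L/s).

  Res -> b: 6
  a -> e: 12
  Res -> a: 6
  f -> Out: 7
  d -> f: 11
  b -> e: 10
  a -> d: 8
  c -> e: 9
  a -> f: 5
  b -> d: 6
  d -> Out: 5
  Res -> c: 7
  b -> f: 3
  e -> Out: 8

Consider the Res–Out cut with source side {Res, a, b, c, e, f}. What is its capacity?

Edges leaving {Res, a, b, c, e, f}: a→d (8), b→d (6), e→Out (8), f→Out (7).
Cut capacity = 8 + 6 + 8 + 7 = 29.

29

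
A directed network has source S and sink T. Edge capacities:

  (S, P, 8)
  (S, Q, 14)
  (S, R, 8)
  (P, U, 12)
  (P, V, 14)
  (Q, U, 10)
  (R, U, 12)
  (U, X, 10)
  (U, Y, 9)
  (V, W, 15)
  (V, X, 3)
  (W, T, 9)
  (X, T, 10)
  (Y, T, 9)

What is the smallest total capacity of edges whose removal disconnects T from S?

Augment S→P→U→X→T: bottleneck 8, flow now 8.
Augment S→Q→U→X→T: bottleneck 2, flow now 10.
Augment S→Q→U→Y→T: bottleneck 8, flow now 18.
Augment S→R→U→Y→T: bottleneck 1, flow now 19.
Augment S→R→U→P→V→W→T: bottleneck 7, flow now 26. (uses reverse residual edge)
No augmenting path remains; maximum flow = 26.
By max-flow min-cut, the minimum cut capacity equals the max flow.
In the residual graph, reachable from S: {S, Q}.
Min-cut edges: S→P (8), S→R (8), Q→U (10); capacity 8 + 8 + 10 = 26.

26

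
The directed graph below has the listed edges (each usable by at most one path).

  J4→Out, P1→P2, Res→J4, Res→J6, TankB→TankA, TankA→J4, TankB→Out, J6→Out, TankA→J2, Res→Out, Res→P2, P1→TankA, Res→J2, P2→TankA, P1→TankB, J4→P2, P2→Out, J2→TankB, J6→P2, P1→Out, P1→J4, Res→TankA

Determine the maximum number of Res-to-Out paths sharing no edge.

Assign every edge capacity 1; by Menger, the answer equals the max flow.
Path Res→Out (+1); total 1.
Path Res→J6→Out (+1); total 2.
Path Res→J4→Out (+1); total 3.
Path Res→P2→Out (+1); total 4.
Path Res→J2→TankB→Out (+1); total 5.
No residual Res→Out path; max flow = 5.
Certifying cut of size 5: {J2→TankB, J4→Out, P2→Out, Res→J6, Res→Out}.

5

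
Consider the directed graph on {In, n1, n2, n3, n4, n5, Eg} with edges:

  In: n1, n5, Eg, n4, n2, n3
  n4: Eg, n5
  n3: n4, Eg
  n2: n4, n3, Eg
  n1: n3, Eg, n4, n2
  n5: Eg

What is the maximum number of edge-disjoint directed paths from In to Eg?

6

Assign every edge capacity 1; by Menger, the answer equals the max flow.
Path In→Eg (+1); total 1.
Path In→n1→Eg (+1); total 2.
Path In→n2→Eg (+1); total 3.
Path In→n3→Eg (+1); total 4.
Path In→n4→Eg (+1); total 5.
Path In→n5→Eg (+1); total 6.
No residual In→Eg path; max flow = 6.
Certifying cut of size 6: {In→Eg, In→n1, In→n2, In→n3, In→n4, In→n5}.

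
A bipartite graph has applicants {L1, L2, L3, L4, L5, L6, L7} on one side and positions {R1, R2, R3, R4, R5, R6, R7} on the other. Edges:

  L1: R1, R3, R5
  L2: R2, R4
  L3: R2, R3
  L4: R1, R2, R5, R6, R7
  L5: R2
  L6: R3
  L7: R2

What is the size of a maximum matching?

Unit-capacity flow: source→left, listed edges, right→sink; max matching = max flow.
Augmenting path L1→R1 (+1); matched 1.
Augmenting path L2→R2 (+1); matched 2.
Augmenting path L3→R3 (+1); matched 3.
Augmenting path L4→R5 (+1); matched 4.
Augmenting path L5→R2→L2→R4 (+1); matched 5.
No augmenting path remains; maximum matching = 5.
König certificate: {L1, L2, L4, R2, R3} is a vertex cover of size 5 (every listed pair touches it), so no matching can be larger.

5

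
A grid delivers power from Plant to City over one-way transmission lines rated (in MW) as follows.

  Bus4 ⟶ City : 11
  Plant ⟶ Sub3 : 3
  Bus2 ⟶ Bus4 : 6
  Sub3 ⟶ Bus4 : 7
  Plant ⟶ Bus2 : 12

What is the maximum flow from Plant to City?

9

Augment Plant→Bus2→Bus4→City: bottleneck 6, flow now 6.
Augment Plant→Sub3→Bus4→City: bottleneck 3, flow now 9.
No augmenting path remains; maximum flow = 9.
In the residual graph, reachable from Plant: {Plant, Bus2}.
Min-cut edges: Plant→Sub3 (3), Bus2→Bus4 (6); capacity 3 + 6 = 9.
This cut is saturated, so no flow can exceed 9.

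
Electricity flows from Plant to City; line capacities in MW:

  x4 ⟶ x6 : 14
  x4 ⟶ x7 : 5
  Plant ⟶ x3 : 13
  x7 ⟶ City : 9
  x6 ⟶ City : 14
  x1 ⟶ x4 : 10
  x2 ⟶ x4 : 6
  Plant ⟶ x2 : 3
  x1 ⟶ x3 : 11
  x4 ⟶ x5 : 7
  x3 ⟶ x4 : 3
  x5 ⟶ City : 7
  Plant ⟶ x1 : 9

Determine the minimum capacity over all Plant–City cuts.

15

Augment Plant→x1→x4→x5→City: bottleneck 7, flow now 7.
Augment Plant→x1→x4→x6→City: bottleneck 2, flow now 9.
Augment Plant→x2→x4→x6→City: bottleneck 3, flow now 12.
Augment Plant→x3→x4→x6→City: bottleneck 3, flow now 15.
No augmenting path remains; maximum flow = 15.
By max-flow min-cut, the minimum cut capacity equals the max flow.
In the residual graph, reachable from Plant: {Plant, x3}.
Min-cut edges: Plant→x1 (9), Plant→x2 (3), x3→x4 (3); capacity 9 + 3 + 3 = 15.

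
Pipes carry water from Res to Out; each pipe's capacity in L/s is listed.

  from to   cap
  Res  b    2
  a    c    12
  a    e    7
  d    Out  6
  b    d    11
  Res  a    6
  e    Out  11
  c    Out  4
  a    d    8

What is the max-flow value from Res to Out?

8

Augment Res→a→c→Out: bottleneck 4, flow now 4.
Augment Res→a→d→Out: bottleneck 2, flow now 6.
Augment Res→b→d→Out: bottleneck 2, flow now 8.
No augmenting path remains; maximum flow = 8.
In the residual graph, reachable from Res: {Res}.
Min-cut edges: Res→a (6), Res→b (2); capacity 6 + 2 = 8.
This cut is saturated, so no flow can exceed 8.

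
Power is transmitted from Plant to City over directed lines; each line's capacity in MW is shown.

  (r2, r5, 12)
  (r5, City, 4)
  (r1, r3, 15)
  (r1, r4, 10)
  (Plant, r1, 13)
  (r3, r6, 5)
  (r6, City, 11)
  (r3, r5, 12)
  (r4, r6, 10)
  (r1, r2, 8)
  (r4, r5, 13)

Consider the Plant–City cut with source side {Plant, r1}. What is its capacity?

Edges leaving {Plant, r1}: r1→r2 (8), r1→r3 (15), r1→r4 (10).
Cut capacity = 8 + 15 + 10 = 33.

33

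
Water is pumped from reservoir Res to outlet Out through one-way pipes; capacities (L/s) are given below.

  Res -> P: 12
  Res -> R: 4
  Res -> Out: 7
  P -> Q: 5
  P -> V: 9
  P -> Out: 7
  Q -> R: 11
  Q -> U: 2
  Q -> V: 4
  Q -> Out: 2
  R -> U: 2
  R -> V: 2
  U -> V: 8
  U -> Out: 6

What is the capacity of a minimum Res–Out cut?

Augment Res→Out: bottleneck 7, flow now 7.
Augment Res→P→Out: bottleneck 7, flow now 14.
Augment Res→P→Q→Out: bottleneck 2, flow now 16.
Augment Res→R→U→Out: bottleneck 2, flow now 18.
Augment Res→P→Q→U→Out: bottleneck 2, flow now 20.
No augmenting path remains; maximum flow = 20.
By max-flow min-cut, the minimum cut capacity equals the max flow.
In the residual graph, reachable from Res: {Res, P, Q, R, V}.
Min-cut edges: Res→Out (7), P→Out (7), Q→U (2), Q→Out (2), R→U (2); capacity 7 + 7 + 2 + 2 + 2 = 20.

20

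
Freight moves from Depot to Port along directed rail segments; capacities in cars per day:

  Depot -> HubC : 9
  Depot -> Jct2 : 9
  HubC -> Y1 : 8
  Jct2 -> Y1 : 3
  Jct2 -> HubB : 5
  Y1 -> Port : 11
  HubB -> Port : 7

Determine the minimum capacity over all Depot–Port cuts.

Augment Depot→HubC→Y1→Port: bottleneck 8, flow now 8.
Augment Depot→Jct2→Y1→Port: bottleneck 3, flow now 11.
Augment Depot→Jct2→HubB→Port: bottleneck 5, flow now 16.
No augmenting path remains; maximum flow = 16.
By max-flow min-cut, the minimum cut capacity equals the max flow.
In the residual graph, reachable from Depot: {Depot, HubC, Jct2}.
Min-cut edges: HubC→Y1 (8), Jct2→Y1 (3), Jct2→HubB (5); capacity 8 + 3 + 5 = 16.

16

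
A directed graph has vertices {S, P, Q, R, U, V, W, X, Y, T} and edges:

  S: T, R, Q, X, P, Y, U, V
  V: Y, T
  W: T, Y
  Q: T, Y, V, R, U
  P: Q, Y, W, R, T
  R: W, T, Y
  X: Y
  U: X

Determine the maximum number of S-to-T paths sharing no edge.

Assign every edge capacity 1; by Menger, the answer equals the max flow.
Path S→T (+1); total 1.
Path S→P→T (+1); total 2.
Path S→Q→T (+1); total 3.
Path S→R→T (+1); total 4.
Path S→V→T (+1); total 5.
No residual S→T path; max flow = 5.
Certifying cut of size 5: {S→P, S→Q, S→R, S→T, S→V}.

5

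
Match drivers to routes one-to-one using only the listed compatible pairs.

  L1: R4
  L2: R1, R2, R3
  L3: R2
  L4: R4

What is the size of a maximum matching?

Unit-capacity flow: source→left, listed edges, right→sink; max matching = max flow.
Augmenting path L1→R4 (+1); matched 1.
Augmenting path L2→R1 (+1); matched 2.
Augmenting path L3→R2 (+1); matched 3.
No augmenting path remains; maximum matching = 3.
König certificate: {L2, L3, R4} is a vertex cover of size 3 (every listed pair touches it), so no matching can be larger.

3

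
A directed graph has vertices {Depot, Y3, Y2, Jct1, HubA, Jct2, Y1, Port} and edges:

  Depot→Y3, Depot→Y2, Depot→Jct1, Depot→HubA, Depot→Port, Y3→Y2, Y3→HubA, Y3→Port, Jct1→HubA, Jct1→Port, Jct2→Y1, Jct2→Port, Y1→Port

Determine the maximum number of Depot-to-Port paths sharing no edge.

3

Assign every edge capacity 1; by Menger, the answer equals the max flow.
Path Depot→Port (+1); total 1.
Path Depot→Y3→Port (+1); total 2.
Path Depot→Jct1→Port (+1); total 3.
No residual Depot→Port path; max flow = 3.
Certifying cut of size 3: {Depot→Jct1, Depot→Port, Depot→Y3}.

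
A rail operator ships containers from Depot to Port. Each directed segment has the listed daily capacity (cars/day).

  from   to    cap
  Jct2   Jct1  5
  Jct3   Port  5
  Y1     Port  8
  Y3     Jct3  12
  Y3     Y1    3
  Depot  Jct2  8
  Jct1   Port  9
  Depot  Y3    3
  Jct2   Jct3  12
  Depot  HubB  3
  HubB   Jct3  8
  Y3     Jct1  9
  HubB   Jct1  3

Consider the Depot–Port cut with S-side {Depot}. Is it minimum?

Yes — it is a minimum cut (capacity 14).

Given cut capacity: 3 + 8 + 3 = 14.
Augment Depot→Y3→Jct1→Port: bottleneck 3, flow now 3.
Augment Depot→Jct2→Jct1→Port: bottleneck 5, flow now 8.
Augment Depot→Jct2→Jct3→Port: bottleneck 3, flow now 11.
Augment Depot→HubB→Jct1→Port: bottleneck 1, flow now 12.
Augment Depot→HubB→Jct3→Port: bottleneck 2, flow now 14.
No augmenting path remains; maximum flow = 14.
Cut capacity 14 equals the max flow, so it is a minimum cut.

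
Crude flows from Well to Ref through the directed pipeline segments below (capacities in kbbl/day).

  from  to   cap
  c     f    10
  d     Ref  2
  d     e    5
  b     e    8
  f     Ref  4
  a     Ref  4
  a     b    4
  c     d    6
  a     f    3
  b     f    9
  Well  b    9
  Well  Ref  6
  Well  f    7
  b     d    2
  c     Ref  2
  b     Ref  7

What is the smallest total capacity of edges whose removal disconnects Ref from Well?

Augment Well→Ref: bottleneck 6, flow now 6.
Augment Well→b→Ref: bottleneck 7, flow now 13.
Augment Well→f→Ref: bottleneck 4, flow now 17.
Augment Well→b→d→Ref: bottleneck 2, flow now 19.
No augmenting path remains; maximum flow = 19.
By max-flow min-cut, the minimum cut capacity equals the max flow.
In the residual graph, reachable from Well: {Well, f}.
Min-cut edges: Well→b (9), Well→Ref (6), f→Ref (4); capacity 9 + 6 + 4 = 19.

19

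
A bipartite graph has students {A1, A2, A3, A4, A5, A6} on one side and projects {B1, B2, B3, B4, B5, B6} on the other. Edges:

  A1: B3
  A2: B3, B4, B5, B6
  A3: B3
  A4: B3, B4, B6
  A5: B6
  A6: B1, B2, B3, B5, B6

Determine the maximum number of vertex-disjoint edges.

Unit-capacity flow: source→left, listed edges, right→sink; max matching = max flow.
Augmenting path A1→B3 (+1); matched 1.
Augmenting path A2→B4 (+1); matched 2.
Augmenting path A4→B6 (+1); matched 3.
Augmenting path A6→B1 (+1); matched 4.
Augmenting path A5→B6→A4→B4→A2→B5 (+1); matched 5.
No augmenting path remains; maximum matching = 5.
König certificate: {A2, A4, A5, A6, B3} is a vertex cover of size 5 (every listed pair touches it), so no matching can be larger.

5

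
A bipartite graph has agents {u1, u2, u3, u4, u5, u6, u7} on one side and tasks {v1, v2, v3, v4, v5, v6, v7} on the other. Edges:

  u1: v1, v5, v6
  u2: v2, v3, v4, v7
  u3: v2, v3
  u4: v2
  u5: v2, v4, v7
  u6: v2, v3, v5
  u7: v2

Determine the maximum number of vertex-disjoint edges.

Unit-capacity flow: source→left, listed edges, right→sink; max matching = max flow.
Augmenting path u1→v1 (+1); matched 1.
Augmenting path u2→v2 (+1); matched 2.
Augmenting path u3→v3 (+1); matched 3.
Augmenting path u5→v4 (+1); matched 4.
Augmenting path u6→v5 (+1); matched 5.
Augmenting path u4→v2→u2→v7 (+1); matched 6.
No augmenting path remains; maximum matching = 6.
König certificate: {u1, u2, u3, u5, u6, v2} is a vertex cover of size 6 (every listed pair touches it), so no matching can be larger.

6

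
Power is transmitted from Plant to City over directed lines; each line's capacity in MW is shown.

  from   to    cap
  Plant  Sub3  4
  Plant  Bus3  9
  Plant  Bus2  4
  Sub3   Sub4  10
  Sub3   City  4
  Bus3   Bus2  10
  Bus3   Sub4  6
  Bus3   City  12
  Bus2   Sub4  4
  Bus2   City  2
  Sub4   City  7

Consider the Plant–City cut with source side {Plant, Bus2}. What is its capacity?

19

Edges leaving {Plant, Bus2}: Plant→Sub3 (4), Plant→Bus3 (9), Bus2→Sub4 (4), Bus2→City (2).
Cut capacity = 4 + 9 + 4 + 2 = 19.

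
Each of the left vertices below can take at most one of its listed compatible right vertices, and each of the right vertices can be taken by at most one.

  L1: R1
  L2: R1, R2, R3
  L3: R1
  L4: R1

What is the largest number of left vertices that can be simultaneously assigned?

Unit-capacity flow: source→left, listed edges, right→sink; max matching = max flow.
Augmenting path L1→R1 (+1); matched 1.
Augmenting path L2→R2 (+1); matched 2.
No augmenting path remains; maximum matching = 2.
König certificate: {L2, R1} is a vertex cover of size 2 (every listed pair touches it), so no matching can be larger.

2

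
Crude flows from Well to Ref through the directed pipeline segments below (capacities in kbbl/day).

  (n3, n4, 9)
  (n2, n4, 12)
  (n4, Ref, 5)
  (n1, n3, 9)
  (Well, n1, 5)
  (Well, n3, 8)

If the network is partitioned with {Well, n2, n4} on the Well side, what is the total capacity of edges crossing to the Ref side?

18

Edges leaving {Well, n2, n4}: Well→n1 (5), Well→n3 (8), n4→Ref (5).
Cut capacity = 5 + 8 + 5 = 18.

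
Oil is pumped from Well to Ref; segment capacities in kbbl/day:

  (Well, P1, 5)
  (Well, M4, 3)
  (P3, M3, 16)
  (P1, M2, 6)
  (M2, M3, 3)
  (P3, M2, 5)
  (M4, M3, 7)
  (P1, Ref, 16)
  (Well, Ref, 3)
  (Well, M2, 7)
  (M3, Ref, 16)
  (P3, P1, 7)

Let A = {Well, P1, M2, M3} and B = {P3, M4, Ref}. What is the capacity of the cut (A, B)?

Edges leaving {Well, P1, M2, M3}: Well→M4 (3), Well→Ref (3), P1→Ref (16), M3→Ref (16).
Cut capacity = 3 + 3 + 16 + 16 = 38.

38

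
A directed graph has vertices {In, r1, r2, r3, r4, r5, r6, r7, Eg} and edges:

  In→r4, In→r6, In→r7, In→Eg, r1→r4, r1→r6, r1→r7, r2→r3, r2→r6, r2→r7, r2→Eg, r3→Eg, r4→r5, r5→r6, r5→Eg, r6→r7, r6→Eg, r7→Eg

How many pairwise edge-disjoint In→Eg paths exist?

Assign every edge capacity 1; by Menger, the answer equals the max flow.
Path In→Eg (+1); total 1.
Path In→r6→Eg (+1); total 2.
Path In→r7→Eg (+1); total 3.
Path In→r4→r5→Eg (+1); total 4.
No residual In→Eg path; max flow = 4.
Certifying cut of size 4: {In→Eg, In→r4, In→r6, In→r7}.

4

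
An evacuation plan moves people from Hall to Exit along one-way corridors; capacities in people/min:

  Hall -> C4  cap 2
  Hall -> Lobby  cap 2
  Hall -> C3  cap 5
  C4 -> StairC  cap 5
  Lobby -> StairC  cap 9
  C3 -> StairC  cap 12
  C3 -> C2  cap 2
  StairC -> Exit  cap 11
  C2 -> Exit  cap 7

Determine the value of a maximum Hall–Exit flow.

9

Augment Hall→C4→StairC→Exit: bottleneck 2, flow now 2.
Augment Hall→Lobby→StairC→Exit: bottleneck 2, flow now 4.
Augment Hall→C3→StairC→Exit: bottleneck 5, flow now 9.
No augmenting path remains; maximum flow = 9.
In the residual graph, reachable from Hall: {Hall}.
Min-cut edges: Hall→C4 (2), Hall→Lobby (2), Hall→C3 (5); capacity 2 + 2 + 5 = 9.
This cut is saturated, so no flow can exceed 9.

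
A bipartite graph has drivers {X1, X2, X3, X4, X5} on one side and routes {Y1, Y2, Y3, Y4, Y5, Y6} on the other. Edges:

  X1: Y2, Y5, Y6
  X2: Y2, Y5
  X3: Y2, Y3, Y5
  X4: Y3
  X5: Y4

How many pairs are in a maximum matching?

5

Unit-capacity flow: source→left, listed edges, right→sink; max matching = max flow.
Augmenting path X1→Y2 (+1); matched 1.
Augmenting path X2→Y5 (+1); matched 2.
Augmenting path X3→Y3 (+1); matched 3.
Augmenting path X5→Y4 (+1); matched 4.
Augmenting path X4→Y3→X3→Y2→X1→Y6 (+1); matched 5.
No augmenting path remains; maximum matching = 5.
König certificate: {X1, X2, X3, X4, X5} is a vertex cover of size 5 (every listed pair touches it), so no matching can be larger.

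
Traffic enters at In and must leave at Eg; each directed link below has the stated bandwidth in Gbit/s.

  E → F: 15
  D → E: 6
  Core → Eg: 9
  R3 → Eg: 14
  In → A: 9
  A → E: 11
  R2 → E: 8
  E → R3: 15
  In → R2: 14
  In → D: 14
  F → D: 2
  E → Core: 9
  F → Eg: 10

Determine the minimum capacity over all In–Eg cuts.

23

Augment In→A→E→Core→Eg: bottleneck 9, flow now 9.
Augment In→D→E→F→Eg: bottleneck 6, flow now 15.
Augment In→R2→E→F→Eg: bottleneck 4, flow now 19.
Augment In→R2→E→R3→Eg: bottleneck 4, flow now 23.
No augmenting path remains; maximum flow = 23.
By max-flow min-cut, the minimum cut capacity equals the max flow.
In the residual graph, reachable from In: {In, D, R2}.
Min-cut edges: In→A (9), D→E (6), R2→E (8); capacity 9 + 6 + 8 = 23.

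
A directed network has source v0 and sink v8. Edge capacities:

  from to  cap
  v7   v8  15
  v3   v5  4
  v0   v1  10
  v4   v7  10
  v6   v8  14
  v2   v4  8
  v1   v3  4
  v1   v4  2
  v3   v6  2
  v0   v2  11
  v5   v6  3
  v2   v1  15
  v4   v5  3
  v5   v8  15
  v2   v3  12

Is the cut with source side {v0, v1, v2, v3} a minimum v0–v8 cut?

Given cut capacity: 2 + 8 + 4 + 2 = 16.
Augment v0→v1→v3→v5→v8: bottleneck 4, flow now 4.
Augment v0→v1→v4→v5→v8: bottleneck 2, flow now 6.
Augment v0→v2→v3→v6→v8: bottleneck 2, flow now 8.
Augment v0→v2→v4→v5→v8: bottleneck 1, flow now 9.
Augment v0→v2→v4→v7→v8: bottleneck 7, flow now 16.
No augmenting path remains; maximum flow = 16.
Cut capacity 16 equals the max flow, so it is a minimum cut.

Yes — it is a minimum cut (capacity 16).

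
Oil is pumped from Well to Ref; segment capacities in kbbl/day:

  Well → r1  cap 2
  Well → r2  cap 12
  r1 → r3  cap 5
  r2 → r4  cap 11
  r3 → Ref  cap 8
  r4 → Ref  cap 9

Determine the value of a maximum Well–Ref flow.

11

Augment Well→r1→r3→Ref: bottleneck 2, flow now 2.
Augment Well→r2→r4→Ref: bottleneck 9, flow now 11.
No augmenting path remains; maximum flow = 11.
In the residual graph, reachable from Well: {Well, r2, r4}.
Min-cut edges: Well→r1 (2), r4→Ref (9); capacity 2 + 9 = 11.
This cut is saturated, so no flow can exceed 11.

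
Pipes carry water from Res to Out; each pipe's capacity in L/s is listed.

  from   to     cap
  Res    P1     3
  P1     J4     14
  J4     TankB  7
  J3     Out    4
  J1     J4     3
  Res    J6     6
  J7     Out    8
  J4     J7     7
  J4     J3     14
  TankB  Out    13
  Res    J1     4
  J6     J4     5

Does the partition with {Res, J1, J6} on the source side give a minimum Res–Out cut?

Yes — it is a minimum cut (capacity 11).

Given cut capacity: 3 + 3 + 5 = 11.
Augment Res→J1→J4→TankB→Out: bottleneck 3, flow now 3.
Augment Res→J6→J4→TankB→Out: bottleneck 4, flow now 7.
Augment Res→J6→J4→J7→Out: bottleneck 1, flow now 8.
Augment Res→P1→J4→J7→Out: bottleneck 3, flow now 11.
No augmenting path remains; maximum flow = 11.
Cut capacity 11 equals the max flow, so it is a minimum cut.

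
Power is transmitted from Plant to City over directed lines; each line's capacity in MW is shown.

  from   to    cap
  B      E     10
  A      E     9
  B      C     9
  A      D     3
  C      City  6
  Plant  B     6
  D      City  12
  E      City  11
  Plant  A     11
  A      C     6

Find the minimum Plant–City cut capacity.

17

Augment Plant→A→C→City: bottleneck 6, flow now 6.
Augment Plant→A→D→City: bottleneck 3, flow now 9.
Augment Plant→A→E→City: bottleneck 2, flow now 11.
Augment Plant→B→E→City: bottleneck 6, flow now 17.
No augmenting path remains; maximum flow = 17.
By max-flow min-cut, the minimum cut capacity equals the max flow.
In the residual graph, reachable from Plant: {Plant}.
Min-cut edges: Plant→A (11), Plant→B (6); capacity 11 + 6 = 17.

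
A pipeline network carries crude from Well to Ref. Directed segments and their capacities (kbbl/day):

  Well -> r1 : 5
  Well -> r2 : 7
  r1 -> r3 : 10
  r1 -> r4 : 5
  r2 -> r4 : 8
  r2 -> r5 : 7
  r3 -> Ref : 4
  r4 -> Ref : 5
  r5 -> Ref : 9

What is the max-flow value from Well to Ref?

12

Augment Well→r1→r3→Ref: bottleneck 4, flow now 4.
Augment Well→r1→r4→Ref: bottleneck 1, flow now 5.
Augment Well→r2→r4→Ref: bottleneck 4, flow now 9.
Augment Well→r2→r5→Ref: bottleneck 3, flow now 12.
No augmenting path remains; maximum flow = 12.
In the residual graph, reachable from Well: {Well}.
Min-cut edges: Well→r1 (5), Well→r2 (7); capacity 5 + 7 = 12.
This cut is saturated, so no flow can exceed 12.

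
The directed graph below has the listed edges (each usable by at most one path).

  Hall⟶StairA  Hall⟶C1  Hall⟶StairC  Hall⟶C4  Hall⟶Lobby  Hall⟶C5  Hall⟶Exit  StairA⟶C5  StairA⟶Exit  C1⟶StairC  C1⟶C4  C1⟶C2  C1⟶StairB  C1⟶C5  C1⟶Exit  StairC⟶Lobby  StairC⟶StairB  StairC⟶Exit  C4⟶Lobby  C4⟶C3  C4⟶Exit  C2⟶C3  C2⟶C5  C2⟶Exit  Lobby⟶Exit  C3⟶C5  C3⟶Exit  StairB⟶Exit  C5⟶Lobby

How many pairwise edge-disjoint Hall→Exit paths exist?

Assign every edge capacity 1; by Menger, the answer equals the max flow.
Path Hall→Exit (+1); total 1.
Path Hall→StairA→Exit (+1); total 2.
Path Hall→C1→Exit (+1); total 3.
Path Hall→StairC→Exit (+1); total 4.
Path Hall→C4→Exit (+1); total 5.
Path Hall→Lobby→Exit (+1); total 6.
No residual Hall→Exit path; max flow = 6.
Certifying cut of size 6: {Hall→C1, Hall→C4, Hall→Exit, Hall→StairA, Hall→StairC, Lobby→Exit}.

6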